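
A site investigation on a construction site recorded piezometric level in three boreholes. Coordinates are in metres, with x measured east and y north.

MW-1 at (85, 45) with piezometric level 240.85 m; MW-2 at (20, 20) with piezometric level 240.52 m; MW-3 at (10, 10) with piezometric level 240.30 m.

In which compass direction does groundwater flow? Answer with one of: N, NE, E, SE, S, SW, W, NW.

S

Three-point gradient (reference MW-1): Δ to MW-2 = (-65, -25, -0.33), Δ to MW-3 = (-75, -35, -0.55).
∂h/∂x = -0.005500, ∂h/∂y = +0.02750 (det = 400).
Flow = −∇h = (+0.005500 east, -0.02750 north), which points south.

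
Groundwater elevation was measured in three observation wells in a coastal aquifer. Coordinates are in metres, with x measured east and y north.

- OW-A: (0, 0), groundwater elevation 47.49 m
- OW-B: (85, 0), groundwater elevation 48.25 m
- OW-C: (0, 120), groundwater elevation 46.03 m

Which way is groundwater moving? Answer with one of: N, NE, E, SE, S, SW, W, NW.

NW

∂h/∂x = (48.25 − 47.49) / (85 − 0) = +0.008941
∂h/∂y = (46.03 − 47.49) / (120 − 0) = -0.01217
Flow = −∇h = (-0.008941 east, +0.01217 north), which points northwest.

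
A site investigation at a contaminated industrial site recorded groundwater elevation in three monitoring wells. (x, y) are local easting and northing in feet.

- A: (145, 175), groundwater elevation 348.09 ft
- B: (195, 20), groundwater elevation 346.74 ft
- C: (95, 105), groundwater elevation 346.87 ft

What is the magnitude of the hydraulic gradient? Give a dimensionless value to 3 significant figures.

0.0142

With h = a·x + b·y + c and A as origin, the differences give:
  50·a + (-155)·b = -1.35
  (-50)·a + (-70)·b = -1.22
Eliminate b (×(-70) and ×(-155), subtract): -11250·a = -94.600 → a = ∂h/∂x = +0.008409
Back-substitute: b = ∂h/∂y = +0.01142.
|∇h| = √(0.008409² + 0.01142²) = 0.01418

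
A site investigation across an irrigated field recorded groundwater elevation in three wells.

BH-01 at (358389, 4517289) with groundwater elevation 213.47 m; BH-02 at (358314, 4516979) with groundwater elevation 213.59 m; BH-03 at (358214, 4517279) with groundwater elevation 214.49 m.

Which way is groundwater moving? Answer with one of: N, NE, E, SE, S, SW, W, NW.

Three-point gradient (reference BH-01): Δ to BH-02 = (-75, -310, +0.12), Δ to BH-03 = (-175, -10, +1.02).
∂h/∂x = -0.005888, ∂h/∂y = +0.001037 (det = -53500).
Flow = −∇h = (+0.005888 east, -0.001037 north), which points east.

E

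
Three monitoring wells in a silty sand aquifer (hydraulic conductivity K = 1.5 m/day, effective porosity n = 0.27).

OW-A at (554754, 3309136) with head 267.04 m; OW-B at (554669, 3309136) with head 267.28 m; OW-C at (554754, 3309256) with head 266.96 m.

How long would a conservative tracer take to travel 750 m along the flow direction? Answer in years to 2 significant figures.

130 years

∂h/∂x = (267.28 − 267.04) / (554669 − 554754) = -0.002824
∂h/∂y = (266.96 − 267.04) / (3309256 − 3309136) = -0.0006667
|∇h| = √(-0.002824² + -0.0006667²) = 0.002902
Seepage velocity v = K·i/n = 1.5 × 0.002902 / 0.27 = 0.01612 m/day.
t = 750 / 0.01612 = 4.653e+04 days = 127 years.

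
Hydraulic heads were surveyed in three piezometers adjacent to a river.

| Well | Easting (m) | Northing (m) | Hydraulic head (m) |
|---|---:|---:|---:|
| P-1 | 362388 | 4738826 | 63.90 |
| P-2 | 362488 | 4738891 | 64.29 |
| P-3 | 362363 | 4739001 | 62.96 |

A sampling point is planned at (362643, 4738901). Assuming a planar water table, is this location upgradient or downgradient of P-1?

Taking P-1 as reference: P-2−P-1 = (100, 65, +0.39); P-3−P-1 = (-25, 175, -0.94).
Determinant of the coordinate differences = 100·175 − (-25)·65 = 19125.
∂h/∂x = [(+0.39)·175 − (-0.94)·65] / 19125 = +0.006763
∂h/∂y = [100·(-0.94) − (-25)·(+0.39)] / 19125 = -0.004405
Head at (362643, 4738901) = 63.90 + (+0.006763)·(255) + (-0.004405)·(75) = 65.29 m.
That is higher than the 63.90 m at P-1, so the point is upgradient.

upgradient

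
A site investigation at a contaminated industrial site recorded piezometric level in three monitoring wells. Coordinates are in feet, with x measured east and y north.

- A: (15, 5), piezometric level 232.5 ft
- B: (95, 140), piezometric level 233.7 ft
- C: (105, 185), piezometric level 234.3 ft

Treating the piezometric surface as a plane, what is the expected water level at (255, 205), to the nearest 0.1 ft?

Taking A as reference: B−A = (80, 135, +1.2); C−A = (90, 180, +1.8).
Solve a·Δx + b·Δy = Δh: det = 80·180 − 90·135 = 2250.
∂h/∂x = [(+1.2)·180 − (+1.8)·135] / 2250 = -0.01200
∂h/∂y = [80·(+1.8) − 90·(+1.2)] / 2250 = +0.01600
h(255, 205) = 232.5 + (-0.01200)·(240) + (+0.01600)·(200) = 232.5 -2.880 +3.200 = 232.820 ft.

232.8 ft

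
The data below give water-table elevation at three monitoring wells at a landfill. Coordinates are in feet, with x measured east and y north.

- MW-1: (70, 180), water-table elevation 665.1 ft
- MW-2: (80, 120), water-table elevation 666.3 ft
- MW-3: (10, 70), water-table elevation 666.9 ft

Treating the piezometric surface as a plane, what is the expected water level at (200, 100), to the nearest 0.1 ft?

With h = a·x + b·y + c and MW-1 as origin, the differences give:
  10·a + (-60)·b = +1.2
  (-60)·a + (-110)·b = +1.8
Eliminate b (×(-110) and ×(-60), subtract): -4700·a = -24.00 → a = ∂h/∂x = +0.005106
Back-substitute: b = ∂h/∂y = -0.01915.
h(200, 100) = 665.1 + (+0.005106)·(130) + (-0.01915)·(-80) = 665.1 +0.664 +1.532 = 667.296 ft.

667.3 ft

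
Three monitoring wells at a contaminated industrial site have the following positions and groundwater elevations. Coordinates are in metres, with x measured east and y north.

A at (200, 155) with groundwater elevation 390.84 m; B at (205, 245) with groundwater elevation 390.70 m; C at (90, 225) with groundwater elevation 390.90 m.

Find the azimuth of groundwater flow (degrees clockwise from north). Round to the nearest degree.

Differences from A: to B (Δx, Δy, Δh) = (5, 90, -0.14); to C = (-110, 70, +0.06).
Solve a·Δx + b·Δy = Δh: det = 5·70 − (-110)·90 = 10250.
∂h/∂x = [(-0.14)·70 − (+0.06)·90] / 10250 = -0.001483
∂h/∂y = [5·(+0.06) − (-110)·(-0.14)] / 10250 = -0.001473
Flow direction (−∇h) has components (+0.001483 E, +0.001473 N).
Azimuth = atan2(E, N) = atan2(+0.001483, +0.001473) = 45.2° ≈ 045°.

045°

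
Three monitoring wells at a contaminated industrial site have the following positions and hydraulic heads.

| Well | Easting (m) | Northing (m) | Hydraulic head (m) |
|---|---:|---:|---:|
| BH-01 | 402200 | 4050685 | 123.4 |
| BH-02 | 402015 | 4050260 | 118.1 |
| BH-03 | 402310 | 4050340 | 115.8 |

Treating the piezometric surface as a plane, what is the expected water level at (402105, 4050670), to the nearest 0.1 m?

124.3 m

Taking BH-01 as reference: BH-02−BH-01 = (-185, -425, -5.3); BH-03−BH-01 = (110, -345, -7.6).
Determinant of the coordinate differences = (-185)·(-345) − 110·(-425) = 110575.
∂h/∂x = [(-5.3)·(-345) − (-7.6)·(-425)] / 110575 = -0.01267
∂h/∂y = [(-185)·(-7.6) − 110·(-5.3)] / 110575 = +0.01799
h(402105, 4050670) = 123.4 + (-0.01267)·(-95) + (+0.01799)·(-15) = 123.4 +1.204 -0.270 = 124.334 m.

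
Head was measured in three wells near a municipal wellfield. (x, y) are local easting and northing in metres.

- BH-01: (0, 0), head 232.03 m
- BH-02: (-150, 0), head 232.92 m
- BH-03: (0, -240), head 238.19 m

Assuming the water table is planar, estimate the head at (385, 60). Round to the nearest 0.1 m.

∂h/∂x = (232.92 − 232.03) / (-150 − 0) = -0.005933
∂h/∂y = (238.19 − 232.03) / (-240 − 0) = -0.02567
h(385, 60) = 232.03 + (-0.005933)·(385) + (-0.02567)·(60) = 232.03 -2.284 -1.540 = 228.206 m.

228.2 m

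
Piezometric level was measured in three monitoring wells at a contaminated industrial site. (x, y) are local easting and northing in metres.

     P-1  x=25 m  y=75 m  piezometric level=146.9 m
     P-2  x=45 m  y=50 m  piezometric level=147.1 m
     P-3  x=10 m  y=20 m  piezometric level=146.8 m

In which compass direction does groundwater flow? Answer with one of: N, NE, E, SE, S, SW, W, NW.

Differences from P-1: to P-2 (Δx, Δy, Δh) = (20, -25, +0.2); to P-3 = (-15, -55, -0.1).
Determinant of the coordinate differences = 20·(-55) − (-15)·(-25) = -1475.
∂h/∂x = [(+0.2)·(-55) − (-0.1)·(-25)] / -1475 = +0.009153
∂h/∂y = [20·(-0.1) − (-15)·(+0.2)] / -1475 = -0.0006780
Flow = −∇h = (-0.009153 east, +0.0006780 north), which points west.

W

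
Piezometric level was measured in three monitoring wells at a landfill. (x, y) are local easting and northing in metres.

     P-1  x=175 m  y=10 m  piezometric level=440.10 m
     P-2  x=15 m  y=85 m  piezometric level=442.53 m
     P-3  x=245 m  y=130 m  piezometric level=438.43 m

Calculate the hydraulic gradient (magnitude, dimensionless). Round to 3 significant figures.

0.0175

Differences from P-1: to P-2 (Δx, Δy, Δh) = (-160, 75, +2.43); to P-3 = (70, 120, -1.67).
Determinant of the coordinate differences = (-160)·120 − 70·75 = -24450.
∂h/∂x = [(+2.43)·120 − (-1.67)·75] / -24450 = -0.01705
∂h/∂y = [(-160)·(-1.67) − 70·(+2.43)] / -24450 = -0.003971
|∇h| = √(-0.01705² + -0.003971²) = 0.01751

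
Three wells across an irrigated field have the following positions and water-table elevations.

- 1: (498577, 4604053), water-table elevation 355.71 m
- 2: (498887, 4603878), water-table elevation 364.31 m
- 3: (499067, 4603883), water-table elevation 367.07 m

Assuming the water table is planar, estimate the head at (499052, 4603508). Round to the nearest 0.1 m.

374.7 m

With h = a·x + b·y + c and 1 as origin, the differences give:
  310·a + (-175)·b = +8.60
  490·a + (-170)·b = +11.36
Eliminate b (×(-170) and ×(-175), subtract): 33050·a = 526.000 → a = ∂h/∂x = +0.01592
Back-substitute: b = ∂h/∂y = -0.02095.
h(499052, 4603508) = 355.71 + (+0.01592)·(475) + (-0.02095)·(-545) = 355.71 +7.560 +11.418 = 374.688 m.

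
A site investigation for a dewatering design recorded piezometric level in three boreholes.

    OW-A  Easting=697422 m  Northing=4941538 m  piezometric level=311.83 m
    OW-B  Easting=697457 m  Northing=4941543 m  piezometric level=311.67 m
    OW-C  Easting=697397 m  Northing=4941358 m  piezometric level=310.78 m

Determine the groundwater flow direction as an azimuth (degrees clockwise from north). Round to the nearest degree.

140°

Taking OW-A as reference: OW-B−OW-A = (35, 5, -0.16); OW-C−OW-A = (-25, -180, -1.05).
Determinant of the coordinate differences = 35·(-180) − (-25)·5 = -6175.
∂h/∂x = [(-0.16)·(-180) − (-1.05)·5] / -6175 = -0.005514
∂h/∂y = [35·(-1.05) − (-25)·(-0.16)] / -6175 = +0.006599
Flow direction (−∇h) has components (+0.005514 E, -0.006599 N).
Azimuth = atan2(E, N) = atan2(+0.005514, -0.006599) = 140.1° ≈ 140°.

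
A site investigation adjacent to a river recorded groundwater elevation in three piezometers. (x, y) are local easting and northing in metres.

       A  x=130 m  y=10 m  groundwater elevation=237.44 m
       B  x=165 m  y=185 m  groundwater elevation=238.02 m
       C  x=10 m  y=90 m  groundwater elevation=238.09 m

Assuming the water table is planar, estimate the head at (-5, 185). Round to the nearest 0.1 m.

With h = a·x + b·y + c and A as origin, the differences give:
  35·a + 175·b = +0.58
  (-120)·a + 80·b = +0.65
Eliminate b (×80 and ×175, subtract): 23800·a = -67.350 → a = ∂h/∂x = -0.002830
Back-substitute: b = ∂h/∂y = +0.003880.
h(-5, 185) = 237.44 + (-0.002830)·(-135) + (+0.003880)·(175) = 237.44 +0.382 +0.679 = 238.501 m.

238.5 m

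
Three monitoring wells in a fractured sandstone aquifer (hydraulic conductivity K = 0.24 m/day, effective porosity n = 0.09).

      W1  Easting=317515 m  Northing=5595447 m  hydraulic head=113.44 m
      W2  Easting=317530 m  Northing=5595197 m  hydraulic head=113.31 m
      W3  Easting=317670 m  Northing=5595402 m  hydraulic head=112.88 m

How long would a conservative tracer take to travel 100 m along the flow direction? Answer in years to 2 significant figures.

Differences from W1: to W2 (Δx, Δy, Δh) = (15, -250, -0.13); to W3 = (155, -45, -0.56).
Solve a·Δx + b·Δy = Δh: det = 15·(-45) − 155·(-250) = 38075.
∂h/∂x = [(-0.13)·(-45) − (-0.56)·(-250)] / 38075 = -0.003523
∂h/∂y = [15·(-0.56) − 155·(-0.13)] / 38075 = +0.0003086
|∇h| = √(-0.003523² + 0.0003086²) = 0.003536
Seepage velocity v = K·i/n = 0.24 × 0.003536 / 0.09 = 0.009429 m/day.
t = 100 / 0.009429 = 1.061e+04 days = 29 years.

29 years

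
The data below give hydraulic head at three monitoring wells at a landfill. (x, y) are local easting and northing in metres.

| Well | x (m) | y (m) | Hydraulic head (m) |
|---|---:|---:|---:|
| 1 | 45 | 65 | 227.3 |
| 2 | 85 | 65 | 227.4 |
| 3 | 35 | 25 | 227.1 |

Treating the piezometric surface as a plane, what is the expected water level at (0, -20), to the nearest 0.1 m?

Taking 1 as reference: 2−1 = (40, 0, +0.1); 3−1 = (-10, -40, -0.2).
Solve a·Δx + b·Δy = Δh: det = 40·(-40) − (-10)·0 = -1600.
∂h/∂x = [(+0.1)·(-40) − (-0.2)·0] / -1600 = +0.002500
∂h/∂y = [40·(-0.2) − (-10)·(+0.1)] / -1600 = +0.004375
h(0, -20) = 227.3 + (+0.002500)·(-45) + (+0.004375)·(-85) = 227.3 -0.112 -0.372 = 226.816 m.

226.8 m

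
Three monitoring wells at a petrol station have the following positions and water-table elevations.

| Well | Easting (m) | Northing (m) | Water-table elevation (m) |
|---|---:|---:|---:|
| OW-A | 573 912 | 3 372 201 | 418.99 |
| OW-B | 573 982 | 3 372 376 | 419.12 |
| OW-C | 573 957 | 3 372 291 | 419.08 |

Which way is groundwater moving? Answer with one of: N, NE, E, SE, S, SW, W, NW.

With h = a·x + b·y + c and OW-A as origin, the differences give:
  70·a + 175·b = +0.13
  45·a + 90·b = +0.09
Eliminate b (×90 and ×175, subtract): -1575·a = -4.050 → a = ∂h/∂x = +0.002571
Back-substitute: b = ∂h/∂y = -0.0002857.
Flow = −∇h = (-0.002571 east, +0.0002857 north), which points west.

W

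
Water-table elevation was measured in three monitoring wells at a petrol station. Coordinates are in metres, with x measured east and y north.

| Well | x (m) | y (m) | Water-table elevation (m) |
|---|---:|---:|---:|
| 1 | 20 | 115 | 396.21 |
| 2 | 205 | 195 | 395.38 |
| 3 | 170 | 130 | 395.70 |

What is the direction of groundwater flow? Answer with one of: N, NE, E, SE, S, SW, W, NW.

NE

Differences from 1: to 2 (Δx, Δy, Δh) = (185, 80, -0.83); to 3 = (150, 15, -0.51).
Solve a·Δx + b·Δy = Δh: det = 185·15 − 150·80 = -9225.
∂h/∂x = [(-0.83)·15 − (-0.51)·80] / -9225 = -0.003073
∂h/∂y = [185·(-0.51) − 150·(-0.83)] / -9225 = -0.003268
Flow = −∇h = (+0.003073 east, +0.003268 north), which points northeast.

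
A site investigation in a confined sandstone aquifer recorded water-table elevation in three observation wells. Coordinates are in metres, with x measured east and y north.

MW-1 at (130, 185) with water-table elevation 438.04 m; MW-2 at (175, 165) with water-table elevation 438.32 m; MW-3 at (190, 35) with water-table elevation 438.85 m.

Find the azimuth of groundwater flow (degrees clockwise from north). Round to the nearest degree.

307°

Taking MW-1 as reference: MW-2−MW-1 = (45, -20, +0.28); MW-3−MW-1 = (60, -150, +0.81).
Determinant of the coordinate differences = 45·(-150) − 60·(-20) = -5550.
∂h/∂x = [(+0.28)·(-150) − (+0.81)·(-20)] / -5550 = +0.004649
∂h/∂y = [45·(+0.81) − 60·(+0.28)] / -5550 = -0.003541
Flow direction (−∇h) has components (-0.004649 E, +0.003541 N).
Azimuth = atan2(E, N) = atan2(-0.004649, +0.003541) = 307.3° ≈ 307°.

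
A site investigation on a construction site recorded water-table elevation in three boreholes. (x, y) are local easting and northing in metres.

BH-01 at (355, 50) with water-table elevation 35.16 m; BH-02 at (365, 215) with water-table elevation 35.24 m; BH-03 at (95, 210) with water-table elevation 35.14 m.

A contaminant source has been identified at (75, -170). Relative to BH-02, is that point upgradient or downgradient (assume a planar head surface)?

Differences from BH-01: to BH-02 (Δx, Δy, Δh) = (10, 165, +0.08); to BH-03 = (-260, 160, -0.02).
Solve a·Δx + b·Δy = Δh: det = 10·160 − (-260)·165 = 44500.
∂h/∂x = [(+0.08)·160 − (-0.02)·165] / 44500 = +0.0003618
∂h/∂y = [10·(-0.02) − (-260)·(+0.08)] / 44500 = +0.0004629
Head at (75, -170) = 35.16 + (+0.0003618)·(-280) + (+0.0004629)·(-220) = 34.96 m.
That is lower than the 35.24 m at BH-02, so the point is downgradient.

downgradient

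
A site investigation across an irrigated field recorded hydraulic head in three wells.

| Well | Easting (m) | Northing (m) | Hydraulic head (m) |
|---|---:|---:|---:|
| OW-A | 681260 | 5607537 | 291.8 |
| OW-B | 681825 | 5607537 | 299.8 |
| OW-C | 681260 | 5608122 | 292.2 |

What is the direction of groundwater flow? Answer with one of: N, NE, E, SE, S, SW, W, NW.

W

∂h/∂x = (299.8 − 291.8) / (681825 − 681260) = +0.01416
∂h/∂y = (292.2 − 291.8) / (5608122 − 5607537) = +0.0006838
Flow = −∇h = (-0.01416 east, -0.0006838 north), which points west.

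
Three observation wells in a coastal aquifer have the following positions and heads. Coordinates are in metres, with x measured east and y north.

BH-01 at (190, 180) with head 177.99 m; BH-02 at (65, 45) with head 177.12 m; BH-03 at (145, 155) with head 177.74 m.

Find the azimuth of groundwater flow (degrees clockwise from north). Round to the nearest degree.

237°

With h = a·x + b·y + c and BH-01 as origin, the differences give:
  (-125)·a + (-135)·b = -0.87
  (-45)·a + (-25)·b = -0.25
Eliminate b (×(-25) and ×(-135), subtract): -2950·a = -12.000 → a = ∂h/∂x = +0.004068
Back-substitute: b = ∂h/∂y = +0.002678.
Flow direction (−∇h) has components (-0.004068 E, -0.002678 N).
Azimuth = atan2(E, N) = atan2(-0.004068, -0.002678) = 236.6° ≈ 237°.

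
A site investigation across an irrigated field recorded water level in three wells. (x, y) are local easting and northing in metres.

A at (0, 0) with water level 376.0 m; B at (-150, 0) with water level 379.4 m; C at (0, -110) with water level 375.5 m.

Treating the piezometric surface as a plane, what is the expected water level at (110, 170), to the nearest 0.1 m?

∂h/∂x = (379.4 − 376.0) / (-150 − 0) = -0.02267
∂h/∂y = (375.5 − 376.0) / (-110 − 0) = +0.004545
h(110, 170) = 376.0 + (-0.02267)·(110) + (+0.004545)·(170) = 376.0 -2.493 +0.773 = 374.279 m.

374.3 m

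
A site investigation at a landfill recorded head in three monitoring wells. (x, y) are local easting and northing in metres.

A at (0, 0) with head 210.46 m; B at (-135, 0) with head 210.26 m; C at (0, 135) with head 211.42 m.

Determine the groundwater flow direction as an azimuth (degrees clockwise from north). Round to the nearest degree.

192°

∂h/∂x = (210.26 − 210.46) / (-135 − 0) = +0.001481
∂h/∂y = (211.42 − 210.46) / (135 − 0) = +0.007111
Flow direction (−∇h) has components (-0.001481 E, -0.007111 N).
Azimuth = atan2(E, N) = atan2(-0.001481, -0.007111) = 191.8° ≈ 192°.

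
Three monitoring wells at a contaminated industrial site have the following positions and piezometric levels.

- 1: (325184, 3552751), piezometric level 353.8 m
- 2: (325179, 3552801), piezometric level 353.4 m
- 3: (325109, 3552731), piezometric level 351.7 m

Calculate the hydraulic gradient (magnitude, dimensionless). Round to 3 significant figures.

With h = a·x + b·y + c and 1 as origin, the differences give:
  (-5)·a + 50·b = -0.4
  (-75)·a + (-20)·b = -2.1
Eliminate b (×(-20) and ×50, subtract): 3850·a = 113.00 → a = ∂h/∂x = +0.02935
Back-substitute: b = ∂h/∂y = -0.005065.
|∇h| = √(0.02935² + -0.005065²) = 0.02978

0.0298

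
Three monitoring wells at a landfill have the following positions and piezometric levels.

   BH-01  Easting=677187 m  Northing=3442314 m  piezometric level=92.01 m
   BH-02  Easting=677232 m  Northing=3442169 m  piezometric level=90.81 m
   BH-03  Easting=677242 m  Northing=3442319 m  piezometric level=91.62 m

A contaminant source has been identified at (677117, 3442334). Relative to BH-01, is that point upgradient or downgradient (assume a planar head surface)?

Differences from BH-01: to BH-02 (Δx, Δy, Δh) = (45, -145, -1.20); to BH-03 = (55, 5, -0.39).
Determinant of the coordinate differences = 45·5 − 55·(-145) = 8200.
∂h/∂x = [(-1.20)·5 − (-0.39)·(-145)] / 8200 = -0.007628
∂h/∂y = [45·(-0.39) − 55·(-1.20)] / 8200 = +0.005909
Head at (677117, 3442334) = 92.01 + (-0.007628)·(-70) + (+0.005909)·(20) = 92.66 m.
That is higher than the 92.01 m at BH-01, so the point is upgradient.

upgradient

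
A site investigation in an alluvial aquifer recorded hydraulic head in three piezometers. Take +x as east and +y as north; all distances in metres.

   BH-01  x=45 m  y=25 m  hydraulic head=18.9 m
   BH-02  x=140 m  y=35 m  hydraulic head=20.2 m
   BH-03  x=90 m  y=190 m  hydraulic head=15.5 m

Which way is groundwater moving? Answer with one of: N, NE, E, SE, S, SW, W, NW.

NW

Differences from BH-01: to BH-02 (Δx, Δy, Δh) = (95, 10, +1.3); to BH-03 = (45, 165, -3.4).
Determinant of the coordinate differences = 95·165 − 45·10 = 15225.
∂h/∂x = [(+1.3)·165 − (-3.4)·10] / 15225 = +0.01632
∂h/∂y = [95·(-3.4) − 45·(+1.3)] / 15225 = -0.02506
Flow = −∇h = (-0.01632 east, +0.02506 north), which points northwest.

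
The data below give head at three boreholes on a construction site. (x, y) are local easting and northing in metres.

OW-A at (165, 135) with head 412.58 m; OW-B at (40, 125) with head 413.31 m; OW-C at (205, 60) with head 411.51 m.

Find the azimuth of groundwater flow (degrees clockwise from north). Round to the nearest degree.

Differences from OW-A: to OW-B (Δx, Δy, Δh) = (-125, -10, +0.73); to OW-C = (40, -75, -1.07).
Determinant of the coordinate differences = (-125)·(-75) − 40·(-10) = 9775.
∂h/∂x = [(+0.73)·(-75) − (-1.07)·(-10)] / 9775 = -0.006696
∂h/∂y = [(-125)·(-1.07) − 40·(+0.73)] / 9775 = +0.01070
Flow direction (−∇h) has components (+0.006696 E, -0.01070 N).
Azimuth = atan2(E, N) = atan2(+0.006696, -0.01070) = 148.0° ≈ 148°.

148°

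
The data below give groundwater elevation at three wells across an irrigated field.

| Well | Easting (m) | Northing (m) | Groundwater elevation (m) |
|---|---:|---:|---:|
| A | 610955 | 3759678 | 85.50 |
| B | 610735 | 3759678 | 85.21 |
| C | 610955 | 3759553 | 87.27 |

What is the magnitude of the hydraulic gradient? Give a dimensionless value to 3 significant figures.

0.0142

∂h/∂x = (85.21 − 85.50) / (610735 − 610955) = +0.001318
∂h/∂y = (87.27 − 85.50) / (3759553 − 3759678) = -0.01416
|∇h| = √(0.001318² + -0.01416²) = 0.01422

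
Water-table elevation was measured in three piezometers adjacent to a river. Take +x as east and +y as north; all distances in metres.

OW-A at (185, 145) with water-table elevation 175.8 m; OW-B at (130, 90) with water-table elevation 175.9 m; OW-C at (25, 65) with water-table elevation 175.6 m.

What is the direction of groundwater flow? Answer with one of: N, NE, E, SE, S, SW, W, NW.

NW

With h = a·x + b·y + c and OW-A as origin, the differences give:
  (-55)·a + (-55)·b = +0.1
  (-160)·a + (-80)·b = -0.2
Eliminate b (×(-80) and ×(-55), subtract): -4400·a = -19.00 → a = ∂h/∂x = +0.004318
Back-substitute: b = ∂h/∂y = -0.006136.
Flow = −∇h = (-0.004318 east, +0.006136 north), which points northwest.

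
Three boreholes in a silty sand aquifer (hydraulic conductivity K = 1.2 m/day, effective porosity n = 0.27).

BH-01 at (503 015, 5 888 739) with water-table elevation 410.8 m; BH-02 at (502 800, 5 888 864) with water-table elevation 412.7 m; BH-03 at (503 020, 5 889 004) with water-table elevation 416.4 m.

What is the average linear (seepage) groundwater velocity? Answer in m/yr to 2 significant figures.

35 m/yr

With h = a·x + b·y + c and BH-01 as origin, the differences give:
  (-215)·a + 125·b = +1.9
  5·a + 265·b = +5.6
Eliminate b (×265 and ×125, subtract): -57600·a = -196.50 → a = ∂h/∂x = +0.003411
Back-substitute: b = ∂h/∂y = +0.02107.
|∇h| = √(0.003411² + 0.02107²) = 0.02134
Seepage velocity v = K·i/n = 1.2 × 0.02134 / 0.27 = 0.09484 m/day = 34.64 m/yr.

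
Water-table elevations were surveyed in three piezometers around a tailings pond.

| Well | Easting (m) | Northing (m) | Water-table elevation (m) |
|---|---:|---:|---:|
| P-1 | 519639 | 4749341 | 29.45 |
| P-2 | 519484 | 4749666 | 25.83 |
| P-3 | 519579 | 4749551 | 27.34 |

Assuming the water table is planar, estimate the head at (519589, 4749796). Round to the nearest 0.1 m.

Three-point gradient (reference P-1): Δ to P-2 = (-155, 325, -3.62), Δ to P-3 = (-60, 210, -2.11).
∂h/∂x = +0.005705, ∂h/∂y = -0.008418 (det = -13050).
h(519589, 4749796) = 29.45 + (+0.005705)·(-50) + (-0.008418)·(455) = 29.45 -0.285 -3.830 = 25.335 m.

25.3 m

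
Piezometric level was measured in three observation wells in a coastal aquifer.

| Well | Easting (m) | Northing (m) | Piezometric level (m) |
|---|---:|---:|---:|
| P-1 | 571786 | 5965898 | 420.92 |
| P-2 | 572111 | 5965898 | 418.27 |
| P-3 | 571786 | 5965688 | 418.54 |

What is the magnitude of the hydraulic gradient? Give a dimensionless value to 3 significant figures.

0.0140

∂h/∂x = (418.27 − 420.92) / (572111 − 571786) = -0.008154
∂h/∂y = (418.54 − 420.92) / (5965688 − 5965898) = +0.01133
|∇h| = √(-0.008154² + 0.01133²) = 0.01396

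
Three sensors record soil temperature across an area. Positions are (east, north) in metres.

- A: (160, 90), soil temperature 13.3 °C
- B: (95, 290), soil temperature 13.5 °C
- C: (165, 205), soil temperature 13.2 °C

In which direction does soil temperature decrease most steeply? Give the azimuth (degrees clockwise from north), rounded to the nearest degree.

083°

With T = a·x + b·y + c and A as origin, the differences give:
  (-65)·a + 200·b = +0.2
  5·a + 115·b = -0.1
Eliminate b (×115 and ×200, subtract): -8475·a = 43.00 → a = ∂T/∂x = -0.005074
Back-substitute: b = ∂T/∂y = -0.0006490.
Steepest decrease is along −∇f: components (+0.005074 E, +0.0006490 N).
Azimuth = atan2(+0.005074, +0.0006490) = 82.7° ≈ 083°.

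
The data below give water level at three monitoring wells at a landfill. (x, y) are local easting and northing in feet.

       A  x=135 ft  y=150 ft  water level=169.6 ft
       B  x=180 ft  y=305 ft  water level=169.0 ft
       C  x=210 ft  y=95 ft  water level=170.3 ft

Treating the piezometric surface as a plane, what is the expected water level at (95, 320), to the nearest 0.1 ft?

With h = a·x + b·y + c and A as origin, the differences give:
  45·a + 155·b = -0.6
  75·a + (-55)·b = +0.7
Eliminate b (×(-55) and ×155, subtract): -14100·a = -75.50 → a = ∂h/∂x = +0.005355
Back-substitute: b = ∂h/∂y = -0.005426.
h(95, 320) = 169.6 + (+0.005355)·(-40) + (-0.005426)·(170) = 169.6 -0.214 -0.922 = 168.463 ft.

168.5 ft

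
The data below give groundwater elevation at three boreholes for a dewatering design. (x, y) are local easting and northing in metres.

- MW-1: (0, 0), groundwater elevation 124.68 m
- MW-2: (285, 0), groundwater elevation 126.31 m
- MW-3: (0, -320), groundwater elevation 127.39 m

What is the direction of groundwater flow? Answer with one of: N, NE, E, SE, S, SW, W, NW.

NW

∂h/∂x = (126.31 − 124.68) / (285 − 0) = +0.005719
∂h/∂y = (127.39 − 124.68) / (-320 − 0) = -0.008469
Flow = −∇h = (-0.005719 east, +0.008469 north), which points northwest.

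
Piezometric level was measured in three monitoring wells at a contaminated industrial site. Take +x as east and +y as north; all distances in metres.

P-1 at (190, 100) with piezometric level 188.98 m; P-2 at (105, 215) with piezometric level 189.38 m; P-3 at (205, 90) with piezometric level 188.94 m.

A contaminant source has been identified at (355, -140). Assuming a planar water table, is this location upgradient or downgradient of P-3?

downgradient

Differences from P-1: to P-2 (Δx, Δy, Δh) = (-85, 115, +0.40); to P-3 = (15, -10, -0.04).
Solve a·Δx + b·Δy = Δh: det = (-85)·(-10) − 15·115 = -875.
∂h/∂x = [(+0.40)·(-10) − (-0.04)·115] / -875 = -0.0006857
∂h/∂y = [(-85)·(-0.04) − 15·(+0.40)] / -875 = +0.002971
Head at (355, -140) = 188.98 + (-0.0006857)·(165) + (+0.002971)·(-240) = 188.15 m.
That is lower than the 188.94 m at P-3, so the point is downgradient.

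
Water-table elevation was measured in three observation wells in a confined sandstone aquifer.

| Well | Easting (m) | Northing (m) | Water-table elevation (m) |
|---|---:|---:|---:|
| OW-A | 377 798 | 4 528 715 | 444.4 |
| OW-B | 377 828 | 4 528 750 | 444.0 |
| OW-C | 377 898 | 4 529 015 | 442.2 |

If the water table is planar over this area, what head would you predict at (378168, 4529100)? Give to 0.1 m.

439.7 m

Differences from OW-A: to OW-B (Δx, Δy, Δh) = (30, 35, -0.4); to OW-C = (100, 300, -2.2).
Determinant of the coordinate differences = 30·300 − 100·35 = 5500.
∂h/∂x = [(-0.4)·300 − (-2.2)·35] / 5500 = -0.007818
∂h/∂y = [30·(-2.2) − 100·(-0.4)] / 5500 = -0.004727
h(378168, 4529100) = 444.4 + (-0.007818)·(370) + (-0.004727)·(385) = 444.4 -2.893 -1.820 = 439.687 m.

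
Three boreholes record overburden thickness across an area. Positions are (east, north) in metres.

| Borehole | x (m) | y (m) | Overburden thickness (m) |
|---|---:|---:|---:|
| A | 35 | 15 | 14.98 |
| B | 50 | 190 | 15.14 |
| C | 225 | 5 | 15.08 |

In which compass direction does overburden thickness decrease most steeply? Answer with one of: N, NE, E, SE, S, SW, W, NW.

SW

With d = a·x + b·y + c and A as origin, the differences give:
  15·a + 175·b = +0.16
  190·a + (-10)·b = +0.10
Eliminate b (×(-10) and ×175, subtract): -33400·a = -19.100 → a = ∂d/∂x = +0.0005719
Back-substitute: b = ∂d/∂y = +0.0008653.
Steepest decrease is along −∇f = (-0.0005719 E, -0.0008653 N) → southwest.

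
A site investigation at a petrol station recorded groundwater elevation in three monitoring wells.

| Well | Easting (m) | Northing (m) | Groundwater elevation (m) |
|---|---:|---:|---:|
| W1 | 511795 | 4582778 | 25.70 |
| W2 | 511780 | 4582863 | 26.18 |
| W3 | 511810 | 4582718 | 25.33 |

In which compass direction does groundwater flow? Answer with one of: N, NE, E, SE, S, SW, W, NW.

SE

Taking W1 as reference: W2−W1 = (-15, 85, +0.48); W3−W1 = (15, -60, -0.37).
Determinant of the coordinate differences = (-15)·(-60) − 15·85 = -375.
∂h/∂x = [(+0.48)·(-60) − (-0.37)·85] / -375 = -0.007067
∂h/∂y = [(-15)·(-0.37) − 15·(+0.48)] / -375 = +0.004400
Flow = −∇h = (+0.007067 east, -0.004400 north), which points southeast.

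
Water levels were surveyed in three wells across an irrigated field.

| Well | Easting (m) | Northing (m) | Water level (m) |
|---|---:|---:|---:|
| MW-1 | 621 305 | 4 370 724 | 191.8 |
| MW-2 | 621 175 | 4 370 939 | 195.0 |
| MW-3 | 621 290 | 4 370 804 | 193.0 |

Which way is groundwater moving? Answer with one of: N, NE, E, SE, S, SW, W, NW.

Three-point gradient (reference MW-1): Δ to MW-2 = (-130, 215, +3.2), Δ to MW-3 = (-15, 80, +1.2).
∂h/∂x = +0.0002787, ∂h/∂y = +0.01505 (det = -7175).
Flow = −∇h = (-0.0002787 east, -0.01505 north), which points south.

S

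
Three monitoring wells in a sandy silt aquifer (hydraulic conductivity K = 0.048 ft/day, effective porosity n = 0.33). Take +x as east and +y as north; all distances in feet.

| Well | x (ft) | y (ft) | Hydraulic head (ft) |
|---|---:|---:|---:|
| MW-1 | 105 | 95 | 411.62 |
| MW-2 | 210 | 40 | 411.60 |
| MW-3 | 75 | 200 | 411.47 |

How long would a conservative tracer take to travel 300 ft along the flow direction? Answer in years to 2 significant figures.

2700 years

Three-point gradient (reference MW-1): Δ to MW-2 = (105, -55, -0.02), Δ to MW-3 = (-30, 105, -0.15).
∂h/∂x = -0.001104, ∂h/∂y = -0.001744 (det = 9375).
|∇h| = √(-0.001104² + -0.001744²) = 0.002064
Seepage velocity v = K·i/n = 0.048 × 0.002064 / 0.33 = 0.0003002 ft/day.
t = 300 / 0.0003002 = 9.993e+05 days = 2.74e+03 years.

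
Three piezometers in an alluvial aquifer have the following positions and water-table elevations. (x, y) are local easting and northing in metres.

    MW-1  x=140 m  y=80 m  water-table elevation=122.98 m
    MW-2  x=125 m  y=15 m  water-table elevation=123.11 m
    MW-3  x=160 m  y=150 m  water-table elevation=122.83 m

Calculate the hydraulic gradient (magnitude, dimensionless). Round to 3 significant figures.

0.00295

Taking MW-1 as reference: MW-2−MW-1 = (-15, -65, +0.13); MW-3−MW-1 = (20, 70, -0.15).
Determinant of the coordinate differences = (-15)·70 − 20·(-65) = 250.
∂h/∂x = [(+0.13)·70 − (-0.15)·(-65)] / 250 = -0.002600
∂h/∂y = [(-15)·(-0.15) − 20·(+0.13)] / 250 = -0.001400
|∇h| = √(-0.002600² + -0.001400²) = 0.002953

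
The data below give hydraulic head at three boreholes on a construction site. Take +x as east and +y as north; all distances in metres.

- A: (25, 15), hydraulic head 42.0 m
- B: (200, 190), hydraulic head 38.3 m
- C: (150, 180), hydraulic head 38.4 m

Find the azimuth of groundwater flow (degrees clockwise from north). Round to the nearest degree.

353°

Three-point gradient (reference A): Δ to B = (175, 175, -3.7), Δ to C = (125, 165, -3.6).
∂h/∂x = +0.002786, ∂h/∂y = -0.02393 (det = 7000).
Flow direction (−∇h) has components (-0.002786 E, +0.02393 N).
Azimuth = atan2(E, N) = atan2(-0.002786, +0.02393) = 353.4° ≈ 353°.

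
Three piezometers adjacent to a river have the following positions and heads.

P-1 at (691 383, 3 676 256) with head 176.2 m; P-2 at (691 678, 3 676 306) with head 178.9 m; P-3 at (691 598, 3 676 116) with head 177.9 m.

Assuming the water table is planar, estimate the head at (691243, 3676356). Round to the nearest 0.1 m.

175.1 m

Differences from P-1: to P-2 (Δx, Δy, Δh) = (295, 50, +2.7); to P-3 = (215, -140, +1.7).
Solve a·Δx + b·Δy = Δh: det = 295·(-140) − 215·50 = -52050.
∂h/∂x = [(+2.7)·(-140) − (+1.7)·50] / -52050 = +0.008895
∂h/∂y = [295·(+1.7) − 215·(+2.7)] / -52050 = +0.001518
h(691243, 3676356) = 176.2 + (+0.008895)·(-140) + (+0.001518)·(100) = 176.2 -1.245 +0.152 = 175.106 m.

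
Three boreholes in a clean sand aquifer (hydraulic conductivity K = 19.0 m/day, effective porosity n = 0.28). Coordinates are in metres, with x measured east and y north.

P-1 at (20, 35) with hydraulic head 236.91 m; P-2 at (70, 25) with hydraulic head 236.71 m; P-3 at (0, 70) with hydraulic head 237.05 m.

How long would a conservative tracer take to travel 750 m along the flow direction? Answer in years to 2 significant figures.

Differences from P-1: to P-2 (Δx, Δy, Δh) = (50, -10, -0.20); to P-3 = (-20, 35, +0.14).
Determinant of the coordinate differences = 50·35 − (-20)·(-10) = 1550.
∂h/∂x = [(-0.20)·35 − (+0.14)·(-10)] / 1550 = -0.003613
∂h/∂y = [50·(+0.14) − (-20)·(-0.20)] / 1550 = +0.001935
|∇h| = √(-0.003613² + 0.001935²) = 0.004099
Seepage velocity v = K·i/n = 19.0 × 0.004099 / 0.28 = 0.2781 m/day.
t = 750 / 0.2781 = 2697 days = 7.38 years.

7.4 years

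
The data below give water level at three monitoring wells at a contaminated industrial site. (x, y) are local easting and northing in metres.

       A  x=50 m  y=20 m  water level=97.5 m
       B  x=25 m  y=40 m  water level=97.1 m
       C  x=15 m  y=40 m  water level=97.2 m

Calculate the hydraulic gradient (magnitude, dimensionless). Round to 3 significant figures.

Three-point gradient (reference A): Δ to B = (-25, 20, -0.4), Δ to C = (-35, 20, -0.3).
∂h/∂x = -0.01000, ∂h/∂y = -0.03250 (det = 200).
|∇h| = √(-0.01000² + -0.03250²) = 0.034

0.0340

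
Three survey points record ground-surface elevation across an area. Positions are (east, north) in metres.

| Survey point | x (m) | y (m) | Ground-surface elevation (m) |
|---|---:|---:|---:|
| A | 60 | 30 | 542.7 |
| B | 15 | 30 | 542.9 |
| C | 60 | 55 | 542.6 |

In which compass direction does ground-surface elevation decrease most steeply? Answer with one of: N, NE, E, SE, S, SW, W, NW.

Taking A as reference: B−A = (-45, 0, +0.2); C−A = (0, 25, -0.1).
Solve a·Δx + b·Δy = Δz: det = (-45)·25 − 0·0 = -1125.
∂z/∂x = [(+0.2)·25 − (-0.1)·0] / -1125 = -0.004444
∂z/∂y = [(-45)·(-0.1) − 0·(+0.2)] / -1125 = -0.004000
Steepest decrease is along −∇f = (+0.004444 E, +0.004000 N) → northeast.

NE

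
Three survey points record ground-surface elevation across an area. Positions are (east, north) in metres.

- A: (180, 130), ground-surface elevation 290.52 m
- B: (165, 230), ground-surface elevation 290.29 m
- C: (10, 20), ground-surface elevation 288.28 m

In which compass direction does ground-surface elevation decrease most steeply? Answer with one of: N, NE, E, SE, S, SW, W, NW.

Taking A as reference: B−A = (-15, 100, -0.23); C−A = (-170, -110, -2.24).
Determinant of the coordinate differences = (-15)·(-110) − (-170)·100 = 18650.
∂z/∂x = [(-0.23)·(-110) − (-2.24)·100] / 18650 = +0.01337
∂z/∂y = [(-15)·(-2.24) − (-170)·(-0.23)] / 18650 = -0.0002949
Steepest decrease is along −∇f = (-0.01337 E, +0.0002949 N) → west.

W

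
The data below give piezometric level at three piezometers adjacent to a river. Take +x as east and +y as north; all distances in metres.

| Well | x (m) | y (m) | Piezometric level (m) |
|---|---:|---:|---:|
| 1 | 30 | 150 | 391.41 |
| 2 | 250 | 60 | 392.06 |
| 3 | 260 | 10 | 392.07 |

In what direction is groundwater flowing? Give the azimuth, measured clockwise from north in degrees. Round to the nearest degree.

Taking 1 as reference: 2−1 = (220, -90, +0.65); 3−1 = (230, -140, +0.66).
Determinant of the coordinate differences = 220·(-140) − 230·(-90) = -10100.
∂h/∂x = [(+0.65)·(-140) − (+0.66)·(-90)] / -10100 = +0.003129
∂h/∂y = [220·(+0.66) − 230·(+0.65)] / -10100 = +0.0004257
Flow direction (−∇h) has components (-0.003129 E, -0.0004257 N).
Azimuth = atan2(E, N) = atan2(-0.003129, -0.0004257) = 262.3° ≈ 262°.

262°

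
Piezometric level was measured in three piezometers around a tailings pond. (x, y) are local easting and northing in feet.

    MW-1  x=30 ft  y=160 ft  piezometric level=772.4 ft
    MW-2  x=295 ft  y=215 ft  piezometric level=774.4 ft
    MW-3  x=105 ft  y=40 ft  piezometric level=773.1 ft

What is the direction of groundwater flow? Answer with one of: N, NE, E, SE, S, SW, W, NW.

Differences from MW-1: to MW-2 (Δx, Δy, Δh) = (265, 55, +2.0); to MW-3 = (75, -120, +0.7).
Determinant of the coordinate differences = 265·(-120) − 75·55 = -35925.
∂h/∂x = [(+2.0)·(-120) − (+0.7)·55] / -35925 = +0.007752
∂h/∂y = [265·(+0.7) − 75·(+2.0)] / -35925 = -0.0009882
Flow = −∇h = (-0.007752 east, +0.0009882 north), which points west.

W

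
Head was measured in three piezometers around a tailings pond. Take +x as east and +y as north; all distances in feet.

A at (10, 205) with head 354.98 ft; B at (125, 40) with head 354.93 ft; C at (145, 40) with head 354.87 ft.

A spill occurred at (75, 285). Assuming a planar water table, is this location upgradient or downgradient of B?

Three-point gradient (reference A): Δ to B = (115, -165, -0.05), Δ to C = (135, -165, -0.11).
∂h/∂x = -0.003000, ∂h/∂y = -0.001788 (det = 3300).
Head at (75, 285) = 354.98 + (-0.003000)·(65) + (-0.001788)·(80) = 354.64 ft.
That is lower than the 354.93 ft at B, so the point is downgradient.

downgradient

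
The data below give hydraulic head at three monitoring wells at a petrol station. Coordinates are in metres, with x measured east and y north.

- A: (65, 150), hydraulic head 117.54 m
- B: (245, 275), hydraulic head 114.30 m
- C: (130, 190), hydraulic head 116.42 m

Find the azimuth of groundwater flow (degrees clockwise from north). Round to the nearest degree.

Three-point gradient (reference A): Δ to B = (180, 125, -3.24), Δ to C = (65, 40, -1.12).
∂h/∂x = -0.01124, ∂h/∂y = -0.009730 (det = -925).
Flow direction (−∇h) has components (+0.01124 E, +0.009730 N).
Azimuth = atan2(E, N) = atan2(+0.01124, +0.009730) = 49.1° ≈ 049°.

049°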